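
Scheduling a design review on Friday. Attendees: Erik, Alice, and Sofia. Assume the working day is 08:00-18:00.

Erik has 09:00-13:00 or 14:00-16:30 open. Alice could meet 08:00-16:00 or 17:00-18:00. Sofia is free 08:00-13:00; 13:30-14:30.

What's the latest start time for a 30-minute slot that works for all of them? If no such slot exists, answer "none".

14:00

Erik ∩ Alice: 09:00-13:00, 14:00-16:00.
Erik ∩ Alice ∩ Sofia: 09:00-13:00, 14:00-14:30.
The last common window of at least 30 minutes is 14:00-14:30; a 30-minute meeting can start as late as 14:00 and still end by 14:30.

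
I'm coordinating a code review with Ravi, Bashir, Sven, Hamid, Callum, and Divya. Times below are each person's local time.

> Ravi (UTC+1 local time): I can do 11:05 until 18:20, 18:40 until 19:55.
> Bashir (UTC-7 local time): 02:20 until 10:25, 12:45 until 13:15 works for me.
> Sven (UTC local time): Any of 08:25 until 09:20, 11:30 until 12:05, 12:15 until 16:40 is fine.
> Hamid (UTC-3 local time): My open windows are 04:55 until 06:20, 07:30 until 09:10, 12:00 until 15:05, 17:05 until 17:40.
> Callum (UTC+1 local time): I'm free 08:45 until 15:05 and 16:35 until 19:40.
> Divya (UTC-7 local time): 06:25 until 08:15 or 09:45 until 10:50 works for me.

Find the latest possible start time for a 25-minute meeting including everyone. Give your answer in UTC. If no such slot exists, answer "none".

none

Ravi in UTC: 10:05-17:20, 17:40-18:55 (subtract 1h to convert from UTC+1).
Bashir in UTC: 09:20-17:25, 19:45-20:15 (add 7h to convert from UTC-7).
Sven in UTC: 08:25-09:20, 11:30-12:05, 12:15-16:40.
Hamid in UTC: 07:55-09:20, 10:30-12:10, 15:00-18:05, 20:05-20:40 (add 3h to convert from UTC-3).
Callum in UTC: 07:45-14:05, 15:35-18:40 (subtract 1h to convert from UTC+1).
Divya in UTC: 13:25-15:15, 16:45-17:50 (add 7h to convert from UTC-7).
Ravi ∩ Bashir: 10:05-17:20.
Ravi ∩ Bashir ∩ Sven: 11:30-12:05, 12:15-16:40.
Ravi ∩ Bashir ∩ Sven ∩ Hamid: 11:30-12:05, 15:00-16:40.
Ravi ∩ Bashir ∩ Sven ∩ Hamid ∩ Callum: 11:30-12:05, 15:35-16:40.
Ravi ∩ Bashir ∩ Sven ∩ Hamid ∩ Callum ∩ Divya: ∅.
There is no time when everyone is free.
No common window is at least 25 minutes long.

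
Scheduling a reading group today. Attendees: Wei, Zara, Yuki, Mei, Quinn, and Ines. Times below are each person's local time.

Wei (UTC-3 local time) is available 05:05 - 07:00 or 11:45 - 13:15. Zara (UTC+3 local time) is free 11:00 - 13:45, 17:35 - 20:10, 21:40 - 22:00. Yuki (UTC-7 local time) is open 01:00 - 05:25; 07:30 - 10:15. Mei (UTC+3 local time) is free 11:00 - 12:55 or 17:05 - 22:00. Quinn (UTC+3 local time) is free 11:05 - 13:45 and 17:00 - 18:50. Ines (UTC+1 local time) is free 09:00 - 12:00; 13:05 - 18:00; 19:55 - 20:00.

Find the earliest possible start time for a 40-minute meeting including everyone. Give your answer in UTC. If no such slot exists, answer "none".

08:05

Wei in UTC: 08:05-10:00, 14:45-16:15 (add 3h to convert from UTC-3).
Zara in UTC: 08:00-10:45, 14:35-17:10, 18:40-19:00 (subtract 3h to convert from UTC+3).
Yuki in UTC: 08:00-12:25, 14:30-17:15 (add 7h to convert from UTC-7).
Mei in UTC: 08:00-09:55, 14:05-19:00 (subtract 3h to convert from UTC+3).
Quinn in UTC: 08:05-10:45, 14:00-15:50 (subtract 3h to convert from UTC+3).
Ines in UTC: 08:00-11:00, 12:05-17:00, 18:55-19:00 (subtract 1h to convert from UTC+1).
Wei ∩ Zara: 08:05-10:00, 14:45-16:15.
Wei ∩ Zara ∩ Yuki: 08:05-10:00, 14:45-16:15.
Wei ∩ Zara ∩ Yuki ∩ Mei: 08:05-09:55, 14:45-16:15.
Wei ∩ Zara ∩ Yuki ∩ Mei ∩ Quinn: 08:05-09:55, 14:45-15:50.
Wei ∩ Zara ∩ Yuki ∩ Mei ∩ Quinn ∩ Ines: 08:05-09:55, 14:45-15:50.
The first common window of at least 40 minutes is 08:05-09:55, so the earliest start is 08:05.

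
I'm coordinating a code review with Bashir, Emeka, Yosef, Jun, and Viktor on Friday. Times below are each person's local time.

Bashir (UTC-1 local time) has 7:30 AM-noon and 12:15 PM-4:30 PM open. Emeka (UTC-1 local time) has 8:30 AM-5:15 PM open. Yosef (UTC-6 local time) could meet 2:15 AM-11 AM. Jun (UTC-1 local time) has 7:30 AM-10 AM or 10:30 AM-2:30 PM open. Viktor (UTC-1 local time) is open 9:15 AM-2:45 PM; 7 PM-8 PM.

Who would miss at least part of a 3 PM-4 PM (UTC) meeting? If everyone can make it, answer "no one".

Bashir in UTC: 08:30-13:00, 13:15-17:30 (add 1h to convert from UTC-1).
Emeka in UTC: 09:30-18:15 (add 1h to convert from UTC-1).
Yosef in UTC: 08:15-17:00 (add 6h to convert from UTC-6).
Jun in UTC: 08:30-11:00, 11:30-15:30 (add 1h to convert from UTC-1).
Viktor in UTC: 10:15-15:45, 20:00-21:00 (add 1h to convert from UTC-1).
Bashir: free for 15:00-16:00. Emeka: free for 15:00-16:00. Yosef: free for 15:00-16:00. Jun: not fully free for 15:00-16:00. Viktor: not fully free for 15:00-16:00.

Jun, Viktor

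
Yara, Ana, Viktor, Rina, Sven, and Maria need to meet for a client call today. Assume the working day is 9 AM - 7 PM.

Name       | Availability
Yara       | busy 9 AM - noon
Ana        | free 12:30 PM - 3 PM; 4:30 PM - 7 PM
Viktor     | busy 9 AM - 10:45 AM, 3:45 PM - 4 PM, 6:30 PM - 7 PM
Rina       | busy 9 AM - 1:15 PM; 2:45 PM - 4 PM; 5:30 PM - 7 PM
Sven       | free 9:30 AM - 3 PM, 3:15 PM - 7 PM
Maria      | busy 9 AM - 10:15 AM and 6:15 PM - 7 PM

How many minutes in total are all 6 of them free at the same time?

Yara free: 12:00-19:00 (invert busy blocks within the working day).
Ana free: 12:30-15:00, 16:30-19:00.
Viktor free: 10:45-15:45, 16:00-18:30 (invert busy blocks within the working day).
Rina free: 13:15-14:45, 16:00-17:30 (invert busy blocks within the working day).
Sven free: 09:30-15:00, 15:15-19:00.
Maria free: 10:15-18:15 (invert busy blocks within the working day).
Yara ∩ Ana: 12:30-15:00, 16:30-19:00.
Yara ∩ Ana ∩ Viktor: 12:30-15:00, 16:30-18:30.
Yara ∩ Ana ∩ Viktor ∩ Rina: 13:15-14:45, 16:30-17:30.
Yara ∩ Ana ∩ Viktor ∩ Rina ∩ Sven: 13:15-14:45, 16:30-17:30.
Yara ∩ Ana ∩ Viktor ∩ Rina ∩ Sven ∩ Maria: 13:15-14:45, 16:30-17:30.
Summing the common windows: 90 + 60 = 150 minutes.

150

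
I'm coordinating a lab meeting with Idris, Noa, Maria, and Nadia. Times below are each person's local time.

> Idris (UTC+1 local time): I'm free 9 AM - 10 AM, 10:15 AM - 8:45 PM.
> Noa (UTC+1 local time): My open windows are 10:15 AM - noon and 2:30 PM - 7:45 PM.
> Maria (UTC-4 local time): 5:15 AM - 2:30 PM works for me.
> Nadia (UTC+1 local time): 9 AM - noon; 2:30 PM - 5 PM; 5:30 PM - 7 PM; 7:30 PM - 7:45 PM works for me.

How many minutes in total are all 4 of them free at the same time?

345

Idris in UTC: 08:00-09:00, 09:15-19:45 (subtract 1h to convert from UTC+1).
Noa in UTC: 09:15-11:00, 13:30-18:45 (subtract 1h to convert from UTC+1).
Maria in UTC: 09:15-18:30 (add 4h to convert from UTC-4).
Nadia in UTC: 08:00-11:00, 13:30-16:00, 16:30-18:00, 18:30-18:45 (subtract 1h to convert from UTC+1).
Idris ∩ Noa: 09:15-11:00, 13:30-18:45.
Idris ∩ Noa ∩ Maria: 09:15-11:00, 13:30-18:30.
Idris ∩ Noa ∩ Maria ∩ Nadia: 09:15-11:00, 13:30-16:00, 16:30-18:00.
So the common availability across everyone is 09:15-11:00, 13:30-16:00, 16:30-18:00.
Summing the common windows: 105 + 150 + 90 = 345 minutes.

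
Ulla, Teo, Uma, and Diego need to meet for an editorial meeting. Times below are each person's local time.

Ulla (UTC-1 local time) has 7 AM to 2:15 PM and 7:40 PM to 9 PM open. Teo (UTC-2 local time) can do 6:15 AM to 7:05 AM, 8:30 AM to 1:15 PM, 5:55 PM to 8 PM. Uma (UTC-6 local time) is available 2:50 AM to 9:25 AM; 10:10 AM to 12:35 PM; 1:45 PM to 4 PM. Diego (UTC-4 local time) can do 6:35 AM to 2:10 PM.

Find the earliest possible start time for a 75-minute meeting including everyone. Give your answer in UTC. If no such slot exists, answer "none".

Ulla in UTC: 08:00-15:15, 20:40-22:00 (add 1h to convert from UTC-1).
Teo in UTC: 08:15-09:05, 10:30-15:15, 19:55-22:00 (add 2h to convert from UTC-2).
Uma in UTC: 08:50-15:25, 16:10-18:35, 19:45-22:00 (add 6h to convert from UTC-6).
Diego in UTC: 10:35-18:10 (add 4h to convert from UTC-4).
Ulla ∩ Teo: 08:15-09:05, 10:30-15:15, 20:40-22:00.
Ulla ∩ Teo ∩ Uma: 08:50-09:05, 10:30-15:15, 20:40-22:00.
Ulla ∩ Teo ∩ Uma ∩ Diego: 10:35-15:15.
Those are the intersection windows.
The first common window of at least 75 minutes is 10:35-15:15, so the earliest start is 10:35.

10:35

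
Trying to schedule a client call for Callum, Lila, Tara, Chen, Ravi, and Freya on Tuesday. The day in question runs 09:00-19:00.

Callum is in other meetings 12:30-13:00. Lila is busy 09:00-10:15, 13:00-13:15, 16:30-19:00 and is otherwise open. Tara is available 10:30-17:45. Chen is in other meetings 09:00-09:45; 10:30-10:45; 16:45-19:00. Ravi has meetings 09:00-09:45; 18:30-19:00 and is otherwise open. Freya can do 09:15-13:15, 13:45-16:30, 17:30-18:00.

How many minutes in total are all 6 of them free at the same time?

270

Callum free: 09:00-12:30, 13:00-19:00 (invert busy blocks within the working day).
Lila free: 10:15-13:00, 13:15-16:30 (invert busy blocks within the working day).
Tara free: 10:30-17:45.
Chen free: 09:45-10:30, 10:45-16:45 (invert busy blocks within the working day).
Ravi free: 09:45-18:30 (invert busy blocks within the working day).
Freya free: 09:15-13:15, 13:45-16:30, 17:30-18:00.
Callum ∩ Lila: 10:15-12:30, 13:15-16:30.
Callum ∩ Lila ∩ Tara: 10:30-12:30, 13:15-16:30.
Callum ∩ Lila ∩ Tara ∩ Chen: 10:45-12:30, 13:15-16:30.
Callum ∩ Lila ∩ Tara ∩ Chen ∩ Ravi: 10:45-12:30, 13:15-16:30.
Callum ∩ Lila ∩ Tara ∩ Chen ∩ Ravi ∩ Freya: 10:45-12:30, 13:45-16:30.
Those are the intersection windows.
Summing the common windows: 105 + 165 = 270 minutes.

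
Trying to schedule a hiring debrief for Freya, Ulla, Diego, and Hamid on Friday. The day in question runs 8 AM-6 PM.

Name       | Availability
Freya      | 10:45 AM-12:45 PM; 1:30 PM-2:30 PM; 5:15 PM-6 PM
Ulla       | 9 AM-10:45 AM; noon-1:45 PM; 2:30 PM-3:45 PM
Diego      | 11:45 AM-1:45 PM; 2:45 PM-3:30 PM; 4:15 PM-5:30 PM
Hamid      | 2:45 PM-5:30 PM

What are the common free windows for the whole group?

Freya ∩ Ulla: 12:00-12:45, 13:30-13:45.
Freya ∩ Ulla ∩ Diego: 12:00-12:45, 13:30-13:45.
Freya ∩ Ulla ∩ Diego ∩ Hamid: ∅.
There is no time when everyone is free.

none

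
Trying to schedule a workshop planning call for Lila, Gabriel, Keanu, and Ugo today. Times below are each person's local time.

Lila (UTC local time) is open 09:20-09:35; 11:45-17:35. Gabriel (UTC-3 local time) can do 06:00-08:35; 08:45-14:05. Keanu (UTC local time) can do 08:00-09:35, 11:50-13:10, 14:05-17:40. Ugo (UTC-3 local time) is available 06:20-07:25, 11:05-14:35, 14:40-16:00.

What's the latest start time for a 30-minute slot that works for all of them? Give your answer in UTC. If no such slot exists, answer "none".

Lila in UTC: 09:20-09:35, 11:45-17:35.
Gabriel in UTC: 09:00-11:35, 11:45-17:05 (add 3h to convert from UTC-3).
Keanu in UTC: 08:00-09:35, 11:50-13:10, 14:05-17:40.
Ugo in UTC: 09:20-10:25, 14:05-17:35, 17:40-19:00 (add 3h to convert from UTC-3).
Lila ∩ Gabriel: 09:20-09:35, 11:45-17:05.
Lila ∩ Gabriel ∩ Keanu: 09:20-09:35, 11:50-13:10, 14:05-17:05.
Lila ∩ Gabriel ∩ Keanu ∩ Ugo: 09:20-09:35, 14:05-17:05.
The last common window of at least 30 minutes is 14:05-17:05; a 30-minute meeting can start as late as 16:35 and still end by 17:05.

16:35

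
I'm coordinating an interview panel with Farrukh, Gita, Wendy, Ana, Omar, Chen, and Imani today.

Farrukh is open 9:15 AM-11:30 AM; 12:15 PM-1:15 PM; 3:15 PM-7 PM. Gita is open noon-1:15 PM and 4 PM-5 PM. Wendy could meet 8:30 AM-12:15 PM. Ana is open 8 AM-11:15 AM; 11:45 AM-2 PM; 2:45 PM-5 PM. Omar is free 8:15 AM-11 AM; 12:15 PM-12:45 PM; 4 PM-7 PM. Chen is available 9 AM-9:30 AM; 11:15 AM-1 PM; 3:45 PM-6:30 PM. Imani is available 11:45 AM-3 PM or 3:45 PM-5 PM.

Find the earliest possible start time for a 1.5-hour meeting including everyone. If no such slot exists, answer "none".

none

Farrukh ∩ Gita: 12:15-13:15, 16:00-17:00.
Farrukh ∩ Gita ∩ Wendy: ∅.
Farrukh ∩ Gita ∩ Wendy ∩ Ana: ∅.
Farrukh ∩ Gita ∩ Wendy ∩ Ana ∩ Omar: ∅.
Farrukh ∩ Gita ∩ Wendy ∩ Ana ∩ Omar ∩ Chen: ∅.
Farrukh ∩ Gita ∩ Wendy ∩ Ana ∩ Omar ∩ Chen ∩ Imani: ∅.
There is no time when everyone is free.
No common window is at least 90 minutes long.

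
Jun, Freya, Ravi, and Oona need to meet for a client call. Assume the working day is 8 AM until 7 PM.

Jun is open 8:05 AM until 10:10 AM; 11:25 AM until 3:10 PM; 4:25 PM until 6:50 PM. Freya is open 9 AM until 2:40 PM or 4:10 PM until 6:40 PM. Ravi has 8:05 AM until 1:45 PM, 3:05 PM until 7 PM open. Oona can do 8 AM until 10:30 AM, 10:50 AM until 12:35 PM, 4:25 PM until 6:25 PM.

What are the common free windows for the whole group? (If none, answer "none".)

09:00-10:10, 11:25-12:35, 16:25-18:25

Jun ∩ Freya: 09:00-10:10, 11:25-14:40, 16:25-18:40.
Jun ∩ Freya ∩ Ravi: 09:00-10:10, 11:25-13:45, 16:25-18:40.
Jun ∩ Freya ∩ Ravi ∩ Oona: 09:00-10:10, 11:25-12:35, 16:25-18:25.
Those are the intersection windows.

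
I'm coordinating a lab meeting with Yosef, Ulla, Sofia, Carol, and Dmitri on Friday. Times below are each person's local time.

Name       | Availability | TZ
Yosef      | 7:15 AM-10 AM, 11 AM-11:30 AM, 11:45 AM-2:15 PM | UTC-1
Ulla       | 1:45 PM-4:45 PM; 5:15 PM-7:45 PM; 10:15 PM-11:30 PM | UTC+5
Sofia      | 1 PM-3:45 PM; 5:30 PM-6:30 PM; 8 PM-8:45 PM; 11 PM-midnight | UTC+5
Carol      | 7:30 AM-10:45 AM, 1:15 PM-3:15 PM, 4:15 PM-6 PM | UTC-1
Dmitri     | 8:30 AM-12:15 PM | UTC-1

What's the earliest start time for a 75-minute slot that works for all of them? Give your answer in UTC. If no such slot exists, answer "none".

09:30

Yosef in UTC: 08:15-11:00, 12:00-12:30, 12:45-15:15 (add 1h to convert from UTC-1).
Ulla in UTC: 08:45-11:45, 12:15-14:45, 17:15-18:30 (subtract 5h to convert from UTC+5).
Sofia in UTC: 08:00-10:45, 12:30-13:30, 15:00-15:45, 18:00-19:00 (subtract 5h to convert from UTC+5).
Carol in UTC: 08:30-11:45, 14:15-16:15, 17:15-19:00 (add 1h to convert from UTC-1).
Dmitri in UTC: 09:30-13:15 (add 1h to convert from UTC-1).
Yosef ∩ Ulla: 08:45-11:00, 12:15-12:30, 12:45-14:45.
Yosef ∩ Ulla ∩ Sofia: 08:45-10:45, 12:45-13:30.
Yosef ∩ Ulla ∩ Sofia ∩ Carol: 08:45-10:45.
Yosef ∩ Ulla ∩ Sofia ∩ Carol ∩ Dmitri: 09:30-10:45.
The first common window of at least 75 minutes is 09:30-10:45, so the earliest start is 09:30.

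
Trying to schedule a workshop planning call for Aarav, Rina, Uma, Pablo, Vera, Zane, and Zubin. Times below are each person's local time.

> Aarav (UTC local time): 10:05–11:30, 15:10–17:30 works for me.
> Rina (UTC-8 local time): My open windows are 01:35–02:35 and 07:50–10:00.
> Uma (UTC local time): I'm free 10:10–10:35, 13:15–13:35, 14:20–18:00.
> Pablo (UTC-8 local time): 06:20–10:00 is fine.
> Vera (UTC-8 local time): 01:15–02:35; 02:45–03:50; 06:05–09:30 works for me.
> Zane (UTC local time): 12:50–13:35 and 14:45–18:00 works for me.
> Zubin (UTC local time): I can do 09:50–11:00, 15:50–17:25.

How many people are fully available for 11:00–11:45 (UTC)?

1

Aarav in UTC: 10:05-11:30, 15:10-17:30.
Rina in UTC: 09:35-10:35, 15:50-18:00 (add 8h to convert from UTC-8).
Uma in UTC: 10:10-10:35, 13:15-13:35, 14:20-18:00.
Pablo in UTC: 14:20-18:00 (add 8h to convert from UTC-8).
Vera in UTC: 09:15-10:35, 10:45-11:50, 14:05-17:30 (add 8h to convert from UTC-8).
Zane in UTC: 12:50-13:35, 14:45-18:00.
Zubin in UTC: 09:50-11:00, 15:50-17:25.
Vera can make the full 11:00-11:45 slot — that's 1.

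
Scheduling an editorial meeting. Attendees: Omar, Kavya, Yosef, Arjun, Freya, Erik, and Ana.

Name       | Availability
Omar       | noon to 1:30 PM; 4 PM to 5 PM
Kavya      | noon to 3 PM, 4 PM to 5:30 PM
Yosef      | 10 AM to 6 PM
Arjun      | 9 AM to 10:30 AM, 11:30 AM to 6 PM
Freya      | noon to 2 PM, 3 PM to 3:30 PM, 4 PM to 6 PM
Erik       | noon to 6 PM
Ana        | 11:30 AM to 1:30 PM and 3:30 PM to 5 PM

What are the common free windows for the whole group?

12:00-13:30, 16:00-17:00

Omar ∩ Kavya: 12:00-13:30, 16:00-17:00.
Omar ∩ Kavya ∩ Yosef: 12:00-13:30, 16:00-17:00.
Omar ∩ Kavya ∩ Yosef ∩ Arjun: 12:00-13:30, 16:00-17:00.
Omar ∩ Kavya ∩ Yosef ∩ Arjun ∩ Freya: 12:00-13:30, 16:00-17:00.
Omar ∩ Kavya ∩ Yosef ∩ Arjun ∩ Freya ∩ Erik: 12:00-13:30, 16:00-17:00.
Omar ∩ Kavya ∩ Yosef ∩ Arjun ∩ Freya ∩ Erik ∩ Ana: 12:00-13:30, 16:00-17:00.
So the common availability across everyone is 12:00-13:30, 16:00-17:00.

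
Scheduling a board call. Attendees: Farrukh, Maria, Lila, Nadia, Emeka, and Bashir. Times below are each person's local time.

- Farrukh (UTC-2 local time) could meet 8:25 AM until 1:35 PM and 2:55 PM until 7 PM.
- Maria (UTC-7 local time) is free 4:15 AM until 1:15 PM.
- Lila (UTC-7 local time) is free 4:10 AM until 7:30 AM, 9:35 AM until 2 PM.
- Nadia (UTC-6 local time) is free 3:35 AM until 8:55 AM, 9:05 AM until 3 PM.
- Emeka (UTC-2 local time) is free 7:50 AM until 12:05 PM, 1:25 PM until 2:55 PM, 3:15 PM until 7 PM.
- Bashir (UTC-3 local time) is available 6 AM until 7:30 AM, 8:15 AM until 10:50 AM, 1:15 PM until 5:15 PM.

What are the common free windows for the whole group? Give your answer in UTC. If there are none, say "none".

Farrukh in UTC: 10:25-15:35, 16:55-21:00 (add 2h to convert from UTC-2).
Maria in UTC: 11:15-20:15 (add 7h to convert from UTC-7).
Lila in UTC: 11:10-14:30, 16:35-21:00 (add 7h to convert from UTC-7).
Nadia in UTC: 09:35-14:55, 15:05-21:00 (add 6h to convert from UTC-6).
Emeka in UTC: 09:50-14:05, 15:25-16:55, 17:15-21:00 (add 2h to convert from UTC-2).
Bashir in UTC: 09:00-10:30, 11:15-13:50, 16:15-20:15 (add 3h to convert from UTC-3).
Farrukh ∩ Maria: 11:15-15:35, 16:55-20:15.
Farrukh ∩ Maria ∩ Lila: 11:15-14:30, 16:55-20:15.
Farrukh ∩ Maria ∩ Lila ∩ Nadia: 11:15-14:30, 16:55-20:15.
Farrukh ∩ Maria ∩ Lila ∩ Nadia ∩ Emeka: 11:15-14:05, 17:15-20:15.
Farrukh ∩ Maria ∩ Lila ∩ Nadia ∩ Emeka ∩ Bashir: 11:15-13:50, 17:15-20:15.

11:15-13:50, 17:15-20:15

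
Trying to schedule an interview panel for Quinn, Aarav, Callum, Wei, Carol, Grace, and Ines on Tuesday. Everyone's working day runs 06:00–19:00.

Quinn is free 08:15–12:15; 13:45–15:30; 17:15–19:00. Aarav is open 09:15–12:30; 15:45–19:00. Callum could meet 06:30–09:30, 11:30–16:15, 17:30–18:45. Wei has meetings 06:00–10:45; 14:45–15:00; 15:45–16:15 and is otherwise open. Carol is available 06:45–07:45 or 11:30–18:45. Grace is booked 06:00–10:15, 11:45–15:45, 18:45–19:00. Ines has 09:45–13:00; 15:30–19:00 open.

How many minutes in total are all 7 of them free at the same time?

90

Quinn free: 08:15-12:15, 13:45-15:30, 17:15-19:00.
Aarav free: 09:15-12:30, 15:45-19:00.
Callum free: 06:30-09:30, 11:30-16:15, 17:30-18:45.
Wei free: 10:45-14:45, 15:00-15:45, 16:15-19:00 (invert busy blocks within the working day).
Carol free: 06:45-07:45, 11:30-18:45.
Grace free: 10:15-11:45, 15:45-18:45 (invert busy blocks within the working day).
Ines free: 09:45-13:00, 15:30-19:00.
Quinn ∩ Aarav: 09:15-12:15, 17:15-19:00.
Quinn ∩ Aarav ∩ Callum: 09:15-09:30, 11:30-12:15, 17:30-18:45.
Quinn ∩ Aarav ∩ Callum ∩ Wei: 11:30-12:15, 17:30-18:45.
Quinn ∩ Aarav ∩ Callum ∩ Wei ∩ Carol: 11:30-12:15, 17:30-18:45.
Quinn ∩ Aarav ∩ Callum ∩ Wei ∩ Carol ∩ Grace: 11:30-11:45, 17:30-18:45.
Quinn ∩ Aarav ∩ Callum ∩ Wei ∩ Carol ∩ Grace ∩ Ines: 11:30-11:45, 17:30-18:45.
So the common availability across everyone is 11:30-11:45, 17:30-18:45.
Summing the common windows: 15 + 75 = 90 minutes.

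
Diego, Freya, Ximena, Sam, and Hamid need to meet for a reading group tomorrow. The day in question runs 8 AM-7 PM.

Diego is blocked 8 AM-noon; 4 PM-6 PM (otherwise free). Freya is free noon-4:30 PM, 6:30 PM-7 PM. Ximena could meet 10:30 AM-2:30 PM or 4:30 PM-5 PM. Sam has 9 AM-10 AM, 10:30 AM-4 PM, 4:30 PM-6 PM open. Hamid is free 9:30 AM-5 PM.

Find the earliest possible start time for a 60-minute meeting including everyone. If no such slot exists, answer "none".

12:00

Diego free: 12:00-16:00, 18:00-19:00 (invert busy blocks within the working day).
Freya free: 12:00-16:30, 18:30-19:00.
Ximena free: 10:30-14:30, 16:30-17:00.
Sam free: 09:00-10:00, 10:30-16:00, 16:30-18:00.
Hamid free: 09:30-17:00.
Diego ∩ Freya: 12:00-16:00, 18:30-19:00.
Diego ∩ Freya ∩ Ximena: 12:00-14:30.
Diego ∩ Freya ∩ Ximena ∩ Sam: 12:00-14:30.
Diego ∩ Freya ∩ Ximena ∩ Sam ∩ Hamid: 12:00-14:30.
The first common window of at least 60 minutes is 12:00-14:30, so the earliest start is 12:00.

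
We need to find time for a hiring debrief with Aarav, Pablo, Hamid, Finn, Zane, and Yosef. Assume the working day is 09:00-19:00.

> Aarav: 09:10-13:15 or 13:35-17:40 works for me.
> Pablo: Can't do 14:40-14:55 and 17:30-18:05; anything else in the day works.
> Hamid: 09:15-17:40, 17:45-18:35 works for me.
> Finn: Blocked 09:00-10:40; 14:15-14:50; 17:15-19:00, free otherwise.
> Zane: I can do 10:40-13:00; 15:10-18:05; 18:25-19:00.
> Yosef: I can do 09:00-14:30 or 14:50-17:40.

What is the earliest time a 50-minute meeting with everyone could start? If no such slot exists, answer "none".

10:40

Aarav free: 09:10-13:15, 13:35-17:40.
Pablo free: 09:00-14:40, 14:55-17:30, 18:05-19:00 (invert busy blocks within the working day).
Hamid free: 09:15-17:40, 17:45-18:35.
Finn free: 10:40-14:15, 14:50-17:15 (invert busy blocks within the working day).
Zane free: 10:40-13:00, 15:10-18:05, 18:25-19:00.
Yosef free: 09:00-14:30, 14:50-17:40.
Aarav ∩ Pablo: 09:10-13:15, 13:35-14:40, 14:55-17:30.
Aarav ∩ Pablo ∩ Hamid: 09:15-13:15, 13:35-14:40, 14:55-17:30.
Aarav ∩ Pablo ∩ Hamid ∩ Finn: 10:40-13:15, 13:35-14:15, 14:55-17:15.
Aarav ∩ Pablo ∩ Hamid ∩ Finn ∩ Zane: 10:40-13:00, 15:10-17:15.
Aarav ∩ Pablo ∩ Hamid ∩ Finn ∩ Zane ∩ Yosef: 10:40-13:00, 15:10-17:15.
The first common window of at least 50 minutes is 10:40-13:00, so the earliest start is 10:40.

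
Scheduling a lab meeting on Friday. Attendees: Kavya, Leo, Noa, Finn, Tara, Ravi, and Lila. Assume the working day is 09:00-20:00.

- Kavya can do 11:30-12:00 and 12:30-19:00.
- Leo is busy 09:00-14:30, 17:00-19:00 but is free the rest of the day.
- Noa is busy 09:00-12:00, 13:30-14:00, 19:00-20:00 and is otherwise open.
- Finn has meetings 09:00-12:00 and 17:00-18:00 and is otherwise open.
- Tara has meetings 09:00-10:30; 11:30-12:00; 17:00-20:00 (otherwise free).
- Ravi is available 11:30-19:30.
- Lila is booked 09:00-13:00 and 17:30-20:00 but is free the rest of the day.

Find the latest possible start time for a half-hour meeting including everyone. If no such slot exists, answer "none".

16:30

Kavya free: 11:30-12:00, 12:30-19:00.
Leo free: 14:30-17:00, 19:00-20:00 (invert busy blocks within the working day).
Noa free: 12:00-13:30, 14:00-19:00 (invert busy blocks within the working day).
Finn free: 12:00-17:00, 18:00-20:00 (invert busy blocks within the working day).
Tara free: 10:30-11:30, 12:00-17:00 (invert busy blocks within the working day).
Ravi free: 11:30-19:30.
Lila free: 13:00-17:30 (invert busy blocks within the working day).
Kavya ∩ Leo: 14:30-17:00.
Kavya ∩ Leo ∩ Noa: 14:30-17:00.
Kavya ∩ Leo ∩ Noa ∩ Finn: 14:30-17:00.
Kavya ∩ Leo ∩ Noa ∩ Finn ∩ Tara: 14:30-17:00.
Kavya ∩ Leo ∩ Noa ∩ Finn ∩ Tara ∩ Ravi: 14:30-17:00.
Kavya ∩ Leo ∩ Noa ∩ Finn ∩ Tara ∩ Ravi ∩ Lila: 14:30-17:00.
The last common window of at least 30 minutes is 14:30-17:00; a 30-minute meeting can start as late as 16:30 and still end by 17:00.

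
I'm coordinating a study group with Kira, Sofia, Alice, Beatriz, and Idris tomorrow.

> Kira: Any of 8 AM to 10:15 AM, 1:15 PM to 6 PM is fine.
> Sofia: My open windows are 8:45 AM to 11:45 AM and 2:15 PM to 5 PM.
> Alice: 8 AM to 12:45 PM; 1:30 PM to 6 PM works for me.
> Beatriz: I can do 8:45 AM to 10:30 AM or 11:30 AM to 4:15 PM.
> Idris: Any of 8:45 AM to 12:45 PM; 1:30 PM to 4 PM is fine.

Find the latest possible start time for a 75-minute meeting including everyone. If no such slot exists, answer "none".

14:45

Kira ∩ Sofia: 08:45-10:15, 14:15-17:00.
Kira ∩ Sofia ∩ Alice: 08:45-10:15, 14:15-17:00.
Kira ∩ Sofia ∩ Alice ∩ Beatriz: 08:45-10:15, 14:15-16:15.
Kira ∩ Sofia ∩ Alice ∩ Beatriz ∩ Idris: 08:45-10:15, 14:15-16:00.
The last common window of at least 75 minutes is 14:15-16:00; a 75-minute meeting can start as late as 14:45 and still end by 16:00.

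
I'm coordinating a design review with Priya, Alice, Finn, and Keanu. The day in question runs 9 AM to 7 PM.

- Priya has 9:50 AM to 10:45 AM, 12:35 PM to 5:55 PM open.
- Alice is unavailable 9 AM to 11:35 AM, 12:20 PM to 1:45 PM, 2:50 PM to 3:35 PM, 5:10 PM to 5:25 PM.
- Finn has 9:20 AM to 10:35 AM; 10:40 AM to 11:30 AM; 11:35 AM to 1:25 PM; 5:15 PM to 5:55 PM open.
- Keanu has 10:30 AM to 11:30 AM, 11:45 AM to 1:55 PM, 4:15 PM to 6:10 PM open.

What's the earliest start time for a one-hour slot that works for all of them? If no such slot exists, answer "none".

Priya free: 09:50-10:45, 12:35-17:55.
Alice free: 11:35-12:20, 13:45-14:50, 15:35-17:10, 17:25-19:00 (invert busy blocks within the working day).
Finn free: 09:20-10:35, 10:40-11:30, 11:35-13:25, 17:15-17:55.
Keanu free: 10:30-11:30, 11:45-13:55, 16:15-18:10.
Priya ∩ Alice: 13:45-14:50, 15:35-17:10, 17:25-17:55.
Priya ∩ Alice ∩ Finn: 17:25-17:55.
Priya ∩ Alice ∩ Finn ∩ Keanu: 17:25-17:55.
No common window is at least 60 minutes long.

none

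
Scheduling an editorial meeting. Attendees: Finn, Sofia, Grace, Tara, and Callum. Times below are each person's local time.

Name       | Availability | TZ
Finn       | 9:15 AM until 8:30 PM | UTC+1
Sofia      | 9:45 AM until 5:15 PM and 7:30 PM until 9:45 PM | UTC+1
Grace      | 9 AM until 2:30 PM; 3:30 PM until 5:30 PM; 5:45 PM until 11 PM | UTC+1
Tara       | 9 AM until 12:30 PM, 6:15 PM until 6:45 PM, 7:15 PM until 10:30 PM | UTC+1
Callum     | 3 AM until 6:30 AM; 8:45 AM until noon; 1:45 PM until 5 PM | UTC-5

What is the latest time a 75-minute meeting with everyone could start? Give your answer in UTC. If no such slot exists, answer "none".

10:15

Finn in UTC: 08:15-19:30 (subtract 1h to convert from UTC+1).
Sofia in UTC: 08:45-16:15, 18:30-20:45 (subtract 1h to convert from UTC+1).
Grace in UTC: 08:00-13:30, 14:30-16:30, 16:45-22:00 (subtract 1h to convert from UTC+1).
Tara in UTC: 08:00-11:30, 17:15-17:45, 18:15-21:30 (subtract 1h to convert from UTC+1).
Callum in UTC: 08:00-11:30, 13:45-17:00, 18:45-22:00 (add 5h to convert from UTC-5).
Finn ∩ Sofia: 08:45-16:15, 18:30-19:30.
Finn ∩ Sofia ∩ Grace: 08:45-13:30, 14:30-16:15, 18:30-19:30.
Finn ∩ Sofia ∩ Grace ∩ Tara: 08:45-11:30, 18:30-19:30.
Finn ∩ Sofia ∩ Grace ∩ Tara ∩ Callum: 08:45-11:30, 18:45-19:30.
Those are the intersection windows.
The last common window of at least 75 minutes is 08:45-11:30; a 75-minute meeting can start as late as 10:15 and still end by 11:30.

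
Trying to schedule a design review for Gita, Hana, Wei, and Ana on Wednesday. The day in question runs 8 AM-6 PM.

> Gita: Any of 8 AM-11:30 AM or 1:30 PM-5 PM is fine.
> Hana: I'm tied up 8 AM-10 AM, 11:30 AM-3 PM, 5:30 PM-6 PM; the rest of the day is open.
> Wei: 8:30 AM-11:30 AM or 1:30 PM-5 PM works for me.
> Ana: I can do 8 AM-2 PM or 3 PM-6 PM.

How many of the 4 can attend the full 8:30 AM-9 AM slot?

3

Gita free: 08:00-11:30, 13:30-17:00.
Hana free: 10:00-11:30, 15:00-17:30 (invert busy blocks within the working day).
Wei free: 08:30-11:30, 13:30-17:00.
Ana free: 08:00-14:00, 15:00-18:00.
Gita, Wei, and Ana can make the full 08:30-09:00 slot — that's 3.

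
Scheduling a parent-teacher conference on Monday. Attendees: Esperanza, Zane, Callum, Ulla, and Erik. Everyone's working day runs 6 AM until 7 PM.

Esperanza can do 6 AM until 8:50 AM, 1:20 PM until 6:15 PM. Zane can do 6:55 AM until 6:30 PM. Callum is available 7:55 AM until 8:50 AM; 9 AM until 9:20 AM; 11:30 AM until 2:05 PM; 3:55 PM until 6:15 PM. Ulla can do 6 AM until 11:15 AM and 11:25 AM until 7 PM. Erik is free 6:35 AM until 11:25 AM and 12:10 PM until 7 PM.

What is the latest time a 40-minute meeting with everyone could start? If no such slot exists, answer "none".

Esperanza ∩ Zane: 06:55-08:50, 13:20-18:15.
Esperanza ∩ Zane ∩ Callum: 07:55-08:50, 13:20-14:05, 15:55-18:15.
Esperanza ∩ Zane ∩ Callum ∩ Ulla: 07:55-08:50, 13:20-14:05, 15:55-18:15.
Esperanza ∩ Zane ∩ Callum ∩ Ulla ∩ Erik: 07:55-08:50, 13:20-14:05, 15:55-18:15.
So the common availability across everyone is 07:55-08:50, 13:20-14:05, 15:55-18:15.
The last common window of at least 40 minutes is 15:55-18:15; a 40-minute meeting can start as late as 17:35 and still end by 18:15.

17:35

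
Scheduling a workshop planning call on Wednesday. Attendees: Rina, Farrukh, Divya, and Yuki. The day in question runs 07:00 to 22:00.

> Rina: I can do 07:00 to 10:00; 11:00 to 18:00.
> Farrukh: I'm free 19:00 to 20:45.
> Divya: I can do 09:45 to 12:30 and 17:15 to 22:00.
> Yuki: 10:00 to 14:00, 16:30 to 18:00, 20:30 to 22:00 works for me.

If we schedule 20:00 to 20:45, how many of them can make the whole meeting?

Farrukh and Divya can make the full 20:00-20:45 slot — that's 2.

2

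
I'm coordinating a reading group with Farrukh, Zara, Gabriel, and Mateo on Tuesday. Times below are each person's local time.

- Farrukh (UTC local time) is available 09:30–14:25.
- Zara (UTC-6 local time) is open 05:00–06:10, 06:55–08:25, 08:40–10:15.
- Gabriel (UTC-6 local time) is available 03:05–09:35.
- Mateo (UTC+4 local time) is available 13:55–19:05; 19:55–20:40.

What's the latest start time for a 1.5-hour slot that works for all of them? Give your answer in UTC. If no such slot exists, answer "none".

Farrukh in UTC: 09:30-14:25.
Zara in UTC: 11:00-12:10, 12:55-14:25, 14:40-16:15 (add 6h to convert from UTC-6).
Gabriel in UTC: 09:05-15:35 (add 6h to convert from UTC-6).
Mateo in UTC: 09:55-15:05, 15:55-16:40 (subtract 4h to convert from UTC+4).
Farrukh ∩ Zara: 11:00-12:10, 12:55-14:25.
Farrukh ∩ Zara ∩ Gabriel: 11:00-12:10, 12:55-14:25.
Farrukh ∩ Zara ∩ Gabriel ∩ Mateo: 11:00-12:10, 12:55-14:25.
So the common availability across everyone is 11:00-12:10, 12:55-14:25.
The last common window of at least 90 minutes is 12:55-14:25; a 90-minute meeting can start as late as 12:55 and still end by 14:25.

12:55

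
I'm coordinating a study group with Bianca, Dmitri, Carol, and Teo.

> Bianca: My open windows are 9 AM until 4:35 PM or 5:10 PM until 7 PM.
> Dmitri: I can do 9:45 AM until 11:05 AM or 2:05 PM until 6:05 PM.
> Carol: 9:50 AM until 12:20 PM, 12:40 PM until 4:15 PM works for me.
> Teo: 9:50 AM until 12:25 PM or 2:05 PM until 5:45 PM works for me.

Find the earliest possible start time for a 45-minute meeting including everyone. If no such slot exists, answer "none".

09:50

Bianca ∩ Dmitri: 09:45-11:05, 14:05-16:35, 17:10-18:05.
Bianca ∩ Dmitri ∩ Carol: 09:50-11:05, 14:05-16:15.
Bianca ∩ Dmitri ∩ Carol ∩ Teo: 09:50-11:05, 14:05-16:15.
The first common window of at least 45 minutes is 09:50-11:05, so the earliest start is 09:50.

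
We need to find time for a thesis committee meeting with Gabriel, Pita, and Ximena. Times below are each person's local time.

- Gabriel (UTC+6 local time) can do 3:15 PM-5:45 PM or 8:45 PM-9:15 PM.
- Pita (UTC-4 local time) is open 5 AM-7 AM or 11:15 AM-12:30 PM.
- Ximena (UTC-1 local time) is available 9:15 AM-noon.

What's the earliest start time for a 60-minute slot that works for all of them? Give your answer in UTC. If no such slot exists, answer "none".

none

Gabriel in UTC: 09:15-11:45, 14:45-15:15 (subtract 6h to convert from UTC+6).
Pita in UTC: 09:00-11:00, 15:15-16:30 (add 4h to convert from UTC-4).
Ximena in UTC: 10:15-13:00 (add 1h to convert from UTC-1).
Gabriel ∩ Pita: 09:15-11:00.
Gabriel ∩ Pita ∩ Ximena: 10:15-11:00.
No common window is at least 60 minutes long.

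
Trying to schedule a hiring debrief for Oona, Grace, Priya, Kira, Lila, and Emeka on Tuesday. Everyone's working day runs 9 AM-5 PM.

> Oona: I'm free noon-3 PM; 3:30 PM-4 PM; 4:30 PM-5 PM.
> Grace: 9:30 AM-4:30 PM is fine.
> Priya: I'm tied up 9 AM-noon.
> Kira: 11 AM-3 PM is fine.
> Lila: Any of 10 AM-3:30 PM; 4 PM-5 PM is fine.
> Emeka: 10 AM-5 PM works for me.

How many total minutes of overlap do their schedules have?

180

Oona free: 12:00-15:00, 15:30-16:00, 16:30-17:00.
Grace free: 09:30-16:30.
Priya free: 12:00-17:00 (invert busy blocks within the working day).
Kira free: 11:00-15:00.
Lila free: 10:00-15:30, 16:00-17:00.
Emeka free: 10:00-17:00.
Oona ∩ Grace: 12:00-15:00, 15:30-16:00.
Oona ∩ Grace ∩ Priya: 12:00-15:00, 15:30-16:00.
Oona ∩ Grace ∩ Priya ∩ Kira: 12:00-15:00.
Oona ∩ Grace ∩ Priya ∩ Kira ∩ Lila: 12:00-15:00.
Oona ∩ Grace ∩ Priya ∩ Kira ∩ Lila ∩ Emeka: 12:00-15:00.
So the common availability across everyone is 12:00-15:00.
That's a single block of 180 minutes.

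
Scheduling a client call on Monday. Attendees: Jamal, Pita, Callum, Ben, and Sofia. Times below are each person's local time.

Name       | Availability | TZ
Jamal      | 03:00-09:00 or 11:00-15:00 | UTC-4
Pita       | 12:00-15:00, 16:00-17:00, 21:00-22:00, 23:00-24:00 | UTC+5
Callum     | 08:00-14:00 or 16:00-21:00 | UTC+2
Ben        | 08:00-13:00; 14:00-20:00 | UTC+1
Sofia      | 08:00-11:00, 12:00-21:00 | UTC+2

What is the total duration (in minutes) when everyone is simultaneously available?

Jamal in UTC: 07:00-13:00, 15:00-19:00 (add 4h to convert from UTC-4).
Pita in UTC: 07:00-10:00, 11:00-12:00, 16:00-17:00, 18:00-19:00 (subtract 5h to convert from UTC+5).
Callum in UTC: 06:00-12:00, 14:00-19:00 (subtract 2h to convert from UTC+2).
Ben in UTC: 07:00-12:00, 13:00-19:00 (subtract 1h to convert from UTC+1).
Sofia in UTC: 06:00-09:00, 10:00-19:00 (subtract 2h to convert from UTC+2).
Jamal ∩ Pita: 07:00-10:00, 11:00-12:00, 16:00-17:00, 18:00-19:00.
Jamal ∩ Pita ∩ Callum: 07:00-10:00, 11:00-12:00, 16:00-17:00, 18:00-19:00.
Jamal ∩ Pita ∩ Callum ∩ Ben: 07:00-10:00, 11:00-12:00, 16:00-17:00, 18:00-19:00.
Jamal ∩ Pita ∩ Callum ∩ Ben ∩ Sofia: 07:00-09:00, 11:00-12:00, 16:00-17:00, 18:00-19:00.
Summing the common windows: 120 + 60 + 60 + 60 = 300 minutes.

300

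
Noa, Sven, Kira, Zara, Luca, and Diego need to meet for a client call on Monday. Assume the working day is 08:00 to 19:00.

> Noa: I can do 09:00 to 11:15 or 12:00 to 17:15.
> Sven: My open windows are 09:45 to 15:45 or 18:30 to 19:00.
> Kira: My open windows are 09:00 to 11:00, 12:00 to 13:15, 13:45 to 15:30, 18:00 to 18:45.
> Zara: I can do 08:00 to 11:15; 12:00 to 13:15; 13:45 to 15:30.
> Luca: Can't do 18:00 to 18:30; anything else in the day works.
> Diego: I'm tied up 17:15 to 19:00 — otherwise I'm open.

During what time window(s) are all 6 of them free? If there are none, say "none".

Noa free: 09:00-11:15, 12:00-17:15.
Sven free: 09:45-15:45, 18:30-19:00.
Kira free: 09:00-11:00, 12:00-13:15, 13:45-15:30, 18:00-18:45.
Zara free: 08:00-11:15, 12:00-13:15, 13:45-15:30.
Luca free: 08:00-18:00, 18:30-19:00 (invert busy blocks within the working day).
Diego free: 08:00-17:15 (invert busy blocks within the working day).
Noa ∩ Sven: 09:45-11:15, 12:00-15:45.
Noa ∩ Sven ∩ Kira: 09:45-11:00, 12:00-13:15, 13:45-15:30.
Noa ∩ Sven ∩ Kira ∩ Zara: 09:45-11:00, 12:00-13:15, 13:45-15:30.
Noa ∩ Sven ∩ Kira ∩ Zara ∩ Luca: 09:45-11:00, 12:00-13:15, 13:45-15:30.
Noa ∩ Sven ∩ Kira ∩ Zara ∩ Luca ∩ Diego: 09:45-11:00, 12:00-13:15, 13:45-15:30.
Those are the intersection windows.

09:45-11:00, 12:00-13:15, 13:45-15:30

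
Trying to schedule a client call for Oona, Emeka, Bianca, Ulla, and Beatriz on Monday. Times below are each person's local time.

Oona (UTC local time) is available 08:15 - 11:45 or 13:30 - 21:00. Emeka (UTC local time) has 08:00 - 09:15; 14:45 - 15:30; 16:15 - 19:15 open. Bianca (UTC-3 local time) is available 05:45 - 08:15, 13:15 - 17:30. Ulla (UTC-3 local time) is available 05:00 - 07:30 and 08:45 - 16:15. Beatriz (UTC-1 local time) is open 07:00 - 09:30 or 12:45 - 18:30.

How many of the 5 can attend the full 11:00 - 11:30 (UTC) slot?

Oona in UTC: 08:15-11:45, 13:30-21:00.
Emeka in UTC: 08:00-09:15, 14:45-15:30, 16:15-19:15.
Bianca in UTC: 08:45-11:15, 16:15-20:30 (add 3h to convert from UTC-3).
Ulla in UTC: 08:00-10:30, 11:45-19:15 (add 3h to convert from UTC-3).
Beatriz in UTC: 08:00-10:30, 13:45-19:30 (add 1h to convert from UTC-1).
Oona can make the full 11:00-11:30 slot — that's 1.

1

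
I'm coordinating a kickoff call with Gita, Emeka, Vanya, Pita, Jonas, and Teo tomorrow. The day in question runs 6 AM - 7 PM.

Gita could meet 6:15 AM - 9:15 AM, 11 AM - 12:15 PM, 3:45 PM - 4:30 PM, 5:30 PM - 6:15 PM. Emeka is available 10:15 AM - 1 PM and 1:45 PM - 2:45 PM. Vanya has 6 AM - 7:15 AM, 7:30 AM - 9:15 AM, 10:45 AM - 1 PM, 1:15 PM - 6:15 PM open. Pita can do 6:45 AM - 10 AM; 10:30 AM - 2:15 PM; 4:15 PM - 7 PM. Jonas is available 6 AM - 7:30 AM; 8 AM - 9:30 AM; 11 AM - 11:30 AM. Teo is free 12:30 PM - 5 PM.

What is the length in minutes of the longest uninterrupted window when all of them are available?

Gita ∩ Emeka: 11:00-12:15.
Gita ∩ Emeka ∩ Vanya: 11:00-12:15.
Gita ∩ Emeka ∩ Vanya ∩ Pita: 11:00-12:15.
Gita ∩ Emeka ∩ Vanya ∩ Pita ∩ Jonas: 11:00-11:30.
Gita ∩ Emeka ∩ Vanya ∩ Pita ∩ Jonas ∩ Teo: ∅.
There is no time when everyone is free.
No common window exists, so the longest block is 0 minutes.

0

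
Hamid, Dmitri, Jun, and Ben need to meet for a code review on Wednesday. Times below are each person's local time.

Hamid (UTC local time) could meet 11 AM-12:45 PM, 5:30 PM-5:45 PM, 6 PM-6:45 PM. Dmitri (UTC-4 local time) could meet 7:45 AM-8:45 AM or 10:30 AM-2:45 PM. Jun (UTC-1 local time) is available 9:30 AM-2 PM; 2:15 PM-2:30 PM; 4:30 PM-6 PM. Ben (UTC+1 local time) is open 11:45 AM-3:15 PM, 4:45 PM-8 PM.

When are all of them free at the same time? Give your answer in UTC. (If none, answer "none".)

Hamid in UTC: 11:00-12:45, 17:30-17:45, 18:00-18:45.
Dmitri in UTC: 11:45-12:45, 14:30-18:45 (add 4h to convert from UTC-4).
Jun in UTC: 10:30-15:00, 15:15-15:30, 17:30-19:00 (add 1h to convert from UTC-1).
Ben in UTC: 10:45-14:15, 15:45-19:00 (subtract 1h to convert from UTC+1).
Hamid ∩ Dmitri: 11:45-12:45, 17:30-17:45, 18:00-18:45.
Hamid ∩ Dmitri ∩ Jun: 11:45-12:45, 17:30-17:45, 18:00-18:45.
Hamid ∩ Dmitri ∩ Jun ∩ Ben: 11:45-12:45, 17:30-17:45, 18:00-18:45.

11:45-12:45, 17:30-17:45, 18:00-18:45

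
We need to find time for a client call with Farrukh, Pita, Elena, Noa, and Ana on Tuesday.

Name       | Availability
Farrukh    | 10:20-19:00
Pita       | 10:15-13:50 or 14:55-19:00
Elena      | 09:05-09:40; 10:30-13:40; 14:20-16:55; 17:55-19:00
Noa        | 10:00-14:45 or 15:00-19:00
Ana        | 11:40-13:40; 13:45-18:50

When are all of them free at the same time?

11:40-13:40, 15:00-16:55, 17:55-18:50

Farrukh ∩ Pita: 10:20-13:50, 14:55-19:00.
Farrukh ∩ Pita ∩ Elena: 10:30-13:40, 14:55-16:55, 17:55-19:00.
Farrukh ∩ Pita ∩ Elena ∩ Noa: 10:30-13:40, 15:00-16:55, 17:55-19:00.
Farrukh ∩ Pita ∩ Elena ∩ Noa ∩ Ana: 11:40-13:40, 15:00-16:55, 17:55-18:50.
Those are the intersection windows.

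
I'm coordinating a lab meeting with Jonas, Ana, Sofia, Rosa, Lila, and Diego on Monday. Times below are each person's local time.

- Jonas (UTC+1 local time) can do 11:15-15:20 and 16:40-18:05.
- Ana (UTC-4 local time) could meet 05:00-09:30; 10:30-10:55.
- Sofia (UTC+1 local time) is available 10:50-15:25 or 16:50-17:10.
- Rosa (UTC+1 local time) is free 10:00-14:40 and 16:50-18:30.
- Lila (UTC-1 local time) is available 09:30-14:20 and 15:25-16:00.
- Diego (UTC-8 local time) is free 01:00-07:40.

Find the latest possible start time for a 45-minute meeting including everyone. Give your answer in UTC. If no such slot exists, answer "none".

Jonas in UTC: 10:15-14:20, 15:40-17:05 (subtract 1h to convert from UTC+1).
Ana in UTC: 09:00-13:30, 14:30-14:55 (add 4h to convert from UTC-4).
Sofia in UTC: 09:50-14:25, 15:50-16:10 (subtract 1h to convert from UTC+1).
Rosa in UTC: 09:00-13:40, 15:50-17:30 (subtract 1h to convert from UTC+1).
Lila in UTC: 10:30-15:20, 16:25-17:00 (add 1h to convert from UTC-1).
Diego in UTC: 09:00-15:40 (add 8h to convert from UTC-8).
Jonas ∩ Ana: 10:15-13:30.
Jonas ∩ Ana ∩ Sofia: 10:15-13:30.
Jonas ∩ Ana ∩ Sofia ∩ Rosa: 10:15-13:30.
Jonas ∩ Ana ∩ Sofia ∩ Rosa ∩ Lila: 10:30-13:30.
Jonas ∩ Ana ∩ Sofia ∩ Rosa ∩ Lila ∩ Diego: 10:30-13:30.
The last common window of at least 45 minutes is 10:30-13:30; a 45-minute meeting can start as late as 12:45 and still end by 13:30.

12:45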